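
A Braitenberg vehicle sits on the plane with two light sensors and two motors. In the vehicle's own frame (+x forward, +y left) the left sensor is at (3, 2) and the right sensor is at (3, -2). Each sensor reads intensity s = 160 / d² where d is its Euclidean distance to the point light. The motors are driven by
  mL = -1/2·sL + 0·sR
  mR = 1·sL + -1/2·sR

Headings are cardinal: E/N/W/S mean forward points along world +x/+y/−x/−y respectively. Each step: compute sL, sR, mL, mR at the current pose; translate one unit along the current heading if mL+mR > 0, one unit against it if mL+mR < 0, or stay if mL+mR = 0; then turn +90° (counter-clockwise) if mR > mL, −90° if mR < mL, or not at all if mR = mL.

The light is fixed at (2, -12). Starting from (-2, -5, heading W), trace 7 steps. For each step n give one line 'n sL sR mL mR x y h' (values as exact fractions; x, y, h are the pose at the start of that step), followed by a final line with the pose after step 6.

0 80/37 16/13 -40/37 744/481 -2 -5 W
1 32/5 32/13 -16/5 336/65 -3 -5 S
2 40/17 8 -20/17 -28/17 -3 -6 E
3 32/5 160/73 -16/5 1936/365 -4 -6 S
4 80/29 80/9 -40/29 -440/261 -4 -7 E
5 160/29 32/17 -80/29 2256/493 -5 -7 S
6 40/13 8 -20/13 -12/13 -5 -8 E
final -6 -8 N

n=0: pose=(-2,-5,W); sL=80/37, sR=16/13; mL=-40/37, mR=744/481; mL+mR=224/481 → advance +1; mR−mL=1264/481 → turn +1·90°
n=1: pose=(-3,-5,S); sL=32/5, sR=32/13; mL=-16/5, mR=336/65; mL+mR=128/65 → advance +1; mR−mL=544/65 → turn +1·90°
n=2: pose=(-3,-6,E); sL=40/17, sR=8; mL=-20/17, mR=-28/17; mL+mR=-48/17 → advance -1; mR−mL=-8/17 → turn -1·90°
n=3: pose=(-4,-6,S); sL=32/5, sR=160/73; mL=-16/5, mR=1936/365; mL+mR=768/365 → advance +1; mR−mL=3104/365 → turn +1·90°
n=4: pose=(-4,-7,E); sL=80/29, sR=80/9; mL=-40/29, mR=-440/261; mL+mR=-800/261 → advance -1; mR−mL=-80/261 → turn -1·90°
n=5: pose=(-5,-7,S); sL=160/29, sR=32/17; mL=-80/29, mR=2256/493; mL+mR=896/493 → advance +1; mR−mL=3616/493 → turn +1·90°
n=6: pose=(-5,-8,E); sL=40/13, sR=8; mL=-20/13, mR=-12/13; mL+mR=-32/13 → advance -1; mR−mL=8/13 → turn +1·90°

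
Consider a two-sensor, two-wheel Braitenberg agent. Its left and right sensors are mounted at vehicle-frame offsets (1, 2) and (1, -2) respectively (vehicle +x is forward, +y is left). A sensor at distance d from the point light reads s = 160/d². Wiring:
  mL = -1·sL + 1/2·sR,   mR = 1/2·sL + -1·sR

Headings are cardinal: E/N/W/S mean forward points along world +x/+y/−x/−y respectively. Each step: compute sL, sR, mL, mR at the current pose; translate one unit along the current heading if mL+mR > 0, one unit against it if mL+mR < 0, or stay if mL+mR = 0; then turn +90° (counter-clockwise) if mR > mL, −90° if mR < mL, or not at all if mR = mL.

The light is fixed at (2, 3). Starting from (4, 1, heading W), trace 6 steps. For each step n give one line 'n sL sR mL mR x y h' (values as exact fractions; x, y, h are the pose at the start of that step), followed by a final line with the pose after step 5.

0 160/17 160 1200/17 -2640/17 4 1 W
1 80 80/13 -1000/13 440/13 5 1 N
2 160/29 32 304/29 -848/29 5 0 W
3 20 4 -18 6 6 0 N
4 32/9 160/13 304/117 -1232/117 6 -1 W
5 80/9 80/29 -1960/261 440/261 7 -1 N
final 7 -2 W

n=0: pose=(4,1,W); sL=160/17, sR=160; mL=1200/17, mR=-2640/17; mL+mR=-1440/17 → advance -1; mR−mL=-3840/17 → turn -1·90°
n=1: pose=(5,1,N); sL=80, sR=80/13; mL=-1000/13, mR=440/13; mL+mR=-560/13 → advance -1; mR−mL=1440/13 → turn +1·90°
n=2: pose=(5,0,W); sL=160/29, sR=32; mL=304/29, mR=-848/29; mL+mR=-544/29 → advance -1; mR−mL=-1152/29 → turn -1·90°
n=3: pose=(6,0,N); sL=20, sR=4; mL=-18, mR=6; mL+mR=-12 → advance -1; mR−mL=24 → turn +1·90°
n=4: pose=(6,-1,W); sL=32/9, sR=160/13; mL=304/117, mR=-1232/117; mL+mR=-928/117 → advance -1; mR−mL=-512/39 → turn -1·90°
n=5: pose=(7,-1,N); sL=80/9, sR=80/29; mL=-1960/261, mR=440/261; mL+mR=-1520/261 → advance -1; mR−mL=800/87 → turn +1·90°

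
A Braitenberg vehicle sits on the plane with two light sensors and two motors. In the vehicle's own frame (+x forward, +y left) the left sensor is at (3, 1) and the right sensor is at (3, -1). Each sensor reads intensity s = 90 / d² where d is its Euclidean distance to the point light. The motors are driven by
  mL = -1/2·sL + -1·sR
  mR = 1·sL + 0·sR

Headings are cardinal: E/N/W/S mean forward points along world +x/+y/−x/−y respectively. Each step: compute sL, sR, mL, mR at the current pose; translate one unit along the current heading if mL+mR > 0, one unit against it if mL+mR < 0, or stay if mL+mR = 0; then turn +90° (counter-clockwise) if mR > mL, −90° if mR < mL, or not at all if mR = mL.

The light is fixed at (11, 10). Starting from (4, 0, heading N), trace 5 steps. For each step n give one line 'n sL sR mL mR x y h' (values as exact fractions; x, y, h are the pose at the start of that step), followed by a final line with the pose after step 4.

n=0: pose=(4,0,N); sL=90/113, sR=18/17; mL=-2799/1921, mR=90/113; mL+mR=-1269/1921 → advance -1; mR−mL=4329/1921 → turn +1·90°
n=1: pose=(4,-1,W); sL=45/122, sR=9/20; mL=-387/610, mR=45/122; mL+mR=-81/305 → advance -1; mR−mL=306/305 → turn +1·90°
n=2: pose=(5,-1,S); sL=90/221, sR=18/49; mL=-6183/10829, mR=90/221; mL+mR=-1773/10829 → advance -1; mR−mL=10593/10829 → turn +1·90°
n=3: pose=(5,0,E); sL=1, sR=9/13; mL=-31/26, mR=1; mL+mR=-5/26 → advance -1; mR−mL=57/26 → turn +1·90°
n=4: pose=(4,0,N); sL=90/113, sR=18/17; mL=-2799/1921, mR=90/113; mL+mR=-1269/1921 → advance -1; mR−mL=4329/1921 → turn +1·90°

0 90/113 18/17 -2799/1921 90/113 4 0 N
1 45/122 9/20 -387/610 45/122 4 -1 W
2 90/221 18/49 -6183/10829 90/221 5 -1 S
3 1 9/13 -31/26 1 5 0 E
4 90/113 18/17 -2799/1921 90/113 4 0 N
final 4 -1 W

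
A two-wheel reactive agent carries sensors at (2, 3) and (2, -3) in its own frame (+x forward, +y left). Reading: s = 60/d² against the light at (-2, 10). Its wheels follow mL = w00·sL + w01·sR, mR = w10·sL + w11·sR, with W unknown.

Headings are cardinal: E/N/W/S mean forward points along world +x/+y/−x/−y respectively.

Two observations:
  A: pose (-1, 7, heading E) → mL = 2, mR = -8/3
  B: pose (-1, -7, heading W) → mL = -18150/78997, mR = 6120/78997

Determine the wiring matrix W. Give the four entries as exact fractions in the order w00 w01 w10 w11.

obs A: pose=(-1,7,E) → sL=20/3, sR=4/3, mL=2, mR=-8/3
obs B: pose=(-1,-7,W) → sL=60/401, sR=60/197, mL=-18150/78997, mR=6120/78997
sensor matrix S = [[20/3, 4/3], [60/401, 60/197]]; det S = 144640/78997
solve [mL_A; mL_B] = S·[w00; w01] and [mR_A; mR_B] = S·[w10; w11]:
  w00 = 1/2, w01 = -1, w10 = -1/2, w11 = 1/2

1/2 -1 -1/2 1/2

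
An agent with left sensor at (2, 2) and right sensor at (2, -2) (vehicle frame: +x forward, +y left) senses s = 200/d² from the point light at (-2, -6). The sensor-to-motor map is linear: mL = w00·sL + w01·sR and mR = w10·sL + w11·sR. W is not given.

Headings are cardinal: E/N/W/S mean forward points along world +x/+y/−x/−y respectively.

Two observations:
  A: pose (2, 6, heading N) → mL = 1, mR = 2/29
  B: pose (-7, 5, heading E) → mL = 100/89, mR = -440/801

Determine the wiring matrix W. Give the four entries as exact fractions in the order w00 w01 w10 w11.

obs A: pose=(2,6,N) → sL=1, sR=25/29, mL=1, mR=2/29
obs B: pose=(-7,5,E) → sL=100/89, sR=20/9, mL=100/89, mR=-440/801
sensor matrix S = [[1, 25/29], [100/89, 20/9]]; det S = 29120/23229
solve [mL_A; mL_B] = S·[w00; w01] and [mR_A; mR_B] = S·[w10; w11]:
  w00 = 1, w01 = 0, w10 = 1/2, w11 = -1/2

1 0 1/2 -1/2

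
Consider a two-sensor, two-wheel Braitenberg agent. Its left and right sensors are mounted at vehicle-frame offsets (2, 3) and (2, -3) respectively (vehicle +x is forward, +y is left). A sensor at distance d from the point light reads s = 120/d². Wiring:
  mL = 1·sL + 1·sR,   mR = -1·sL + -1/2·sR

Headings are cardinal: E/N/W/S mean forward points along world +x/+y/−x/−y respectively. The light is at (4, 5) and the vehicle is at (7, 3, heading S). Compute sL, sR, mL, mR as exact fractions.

left sensor world pos  = (10, 1); dL² = 52
right sensor world pos = (4, 1); dR² = 16
sL = 120/52 = 30/13
sR = 120/16 = 15/2
mL = 1·sL + 1·sR = 255/26
mR = -1·sL + -1/2·sR = -315/52

30/13 15/2 255/26 -315/52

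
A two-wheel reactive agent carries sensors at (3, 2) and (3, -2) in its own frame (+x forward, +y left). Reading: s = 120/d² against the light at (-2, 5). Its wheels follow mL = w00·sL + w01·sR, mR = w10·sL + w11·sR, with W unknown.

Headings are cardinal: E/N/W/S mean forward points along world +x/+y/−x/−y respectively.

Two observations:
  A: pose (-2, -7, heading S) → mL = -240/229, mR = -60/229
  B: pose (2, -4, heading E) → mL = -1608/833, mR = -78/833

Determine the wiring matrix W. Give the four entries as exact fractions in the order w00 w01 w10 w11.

obs A: pose=(-2,-7,S) → sL=120/229, sR=120/229, mL=-240/229, mR=-60/229
obs B: pose=(2,-4,E) → sL=60/49, sR=12/17, mL=-1608/833, mR=-78/833
sensor matrix S = [[120/229, 120/229], [60/49, 12/17]]; det S = -51840/190757
solve [mL_A; mL_B] = S·[w00; w01] and [mR_A; mR_B] = S·[w10; w11]:
  w00 = -1, w01 = -1, w10 = 1/2, w11 = -1

-1 -1 1/2 -1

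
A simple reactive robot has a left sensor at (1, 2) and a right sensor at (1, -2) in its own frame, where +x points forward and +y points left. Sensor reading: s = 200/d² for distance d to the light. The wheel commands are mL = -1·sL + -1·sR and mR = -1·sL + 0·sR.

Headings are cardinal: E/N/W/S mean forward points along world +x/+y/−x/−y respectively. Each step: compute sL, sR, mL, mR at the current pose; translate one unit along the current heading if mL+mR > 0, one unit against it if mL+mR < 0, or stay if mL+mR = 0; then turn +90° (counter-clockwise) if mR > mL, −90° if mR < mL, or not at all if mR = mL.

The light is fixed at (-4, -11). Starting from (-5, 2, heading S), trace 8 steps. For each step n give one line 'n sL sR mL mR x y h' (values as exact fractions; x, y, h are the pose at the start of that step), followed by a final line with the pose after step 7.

0 40/29 200/153 -11920/4437 -40/29 -5 2 S
1 25/32 25/18 -625/288 -25/32 -5 3 E
2 200/241 8/9 -3728/2169 -200/241 -6 3 N
3 20/13 100/117 -280/117 -20/13 -6 2 W
4 40/29 200/153 -11920/4437 -40/29 -5 2 S
5 25/32 25/18 -625/288 -25/32 -5 3 E
6 200/241 8/9 -3728/2169 -200/241 -6 3 N
7 20/13 100/117 -280/117 -20/13 -6 2 W
final -5 2 S

n=0: pose=(-5,2,S); sL=40/29, sR=200/153; mL=-11920/4437, mR=-40/29; mL+mR=-18040/4437 → advance -1; mR−mL=200/153 → turn +1·90°
n=1: pose=(-5,3,E); sL=25/32, sR=25/18; mL=-625/288, mR=-25/32; mL+mR=-425/144 → advance -1; mR−mL=25/18 → turn +1·90°
n=2: pose=(-6,3,N); sL=200/241, sR=8/9; mL=-3728/2169, mR=-200/241; mL+mR=-5528/2169 → advance -1; mR−mL=8/9 → turn +1·90°
n=3: pose=(-6,2,W); sL=20/13, sR=100/117; mL=-280/117, mR=-20/13; mL+mR=-460/117 → advance -1; mR−mL=100/117 → turn +1·90°
n=4: pose=(-5,2,S); sL=40/29, sR=200/153; mL=-11920/4437, mR=-40/29; mL+mR=-18040/4437 → advance -1; mR−mL=200/153 → turn +1·90°
n=5: pose=(-5,3,E); sL=25/32, sR=25/18; mL=-625/288, mR=-25/32; mL+mR=-425/144 → advance -1; mR−mL=25/18 → turn +1·90°
n=6: pose=(-6,3,N); sL=200/241, sR=8/9; mL=-3728/2169, mR=-200/241; mL+mR=-5528/2169 → advance -1; mR−mL=8/9 → turn +1·90°
n=7: pose=(-6,2,W); sL=20/13, sR=100/117; mL=-280/117, mR=-20/13; mL+mR=-460/117 → advance -1; mR−mL=100/117 → turn +1·90°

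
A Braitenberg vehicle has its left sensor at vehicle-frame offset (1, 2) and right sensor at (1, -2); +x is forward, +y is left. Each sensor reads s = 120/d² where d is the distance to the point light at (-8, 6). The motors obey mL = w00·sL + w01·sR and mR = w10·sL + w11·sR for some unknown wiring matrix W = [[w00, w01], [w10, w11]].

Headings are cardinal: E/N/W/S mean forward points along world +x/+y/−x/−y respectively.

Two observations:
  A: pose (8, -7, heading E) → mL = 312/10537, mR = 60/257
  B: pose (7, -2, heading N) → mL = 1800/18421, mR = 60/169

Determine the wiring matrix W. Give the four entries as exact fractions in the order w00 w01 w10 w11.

obs A: pose=(8,-7,E) → sL=12/41, sR=60/257, mL=312/10537, mR=60/257
obs B: pose=(7,-2,N) → sL=60/109, sR=60/169, mL=1800/18421, mR=60/169
sensor matrix S = [[12/41, 60/257], [60/109, 60/169]]; det S = -4775040/194102077
solve [mL_A; mL_B] = S·[w00; w01] and [mR_A; mR_B] = S·[w10; w11]:
  w00 = 1/2, w01 = -1/2, w10 = 0, w11 = 1

1/2 -1/2 0 1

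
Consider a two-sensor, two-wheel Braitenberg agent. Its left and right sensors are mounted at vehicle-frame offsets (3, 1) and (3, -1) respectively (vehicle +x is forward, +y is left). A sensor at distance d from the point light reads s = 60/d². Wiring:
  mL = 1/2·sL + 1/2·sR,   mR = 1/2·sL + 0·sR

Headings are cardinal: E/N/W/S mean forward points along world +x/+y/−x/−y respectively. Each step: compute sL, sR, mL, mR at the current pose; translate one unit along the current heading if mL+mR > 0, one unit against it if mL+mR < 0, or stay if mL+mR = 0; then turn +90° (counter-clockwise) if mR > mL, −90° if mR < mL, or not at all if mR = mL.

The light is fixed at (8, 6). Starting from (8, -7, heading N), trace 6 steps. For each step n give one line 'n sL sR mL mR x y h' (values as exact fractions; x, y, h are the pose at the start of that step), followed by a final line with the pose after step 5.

n=0: pose=(8,-7,N); sL=60/101, sR=60/101; mL=60/101, mR=30/101; mL+mR=90/101 → advance +1; mR−mL=-30/101 → turn -1·90°
n=1: pose=(8,-6,E); sL=6/13, sR=30/89; mL=462/1157, mR=3/13; mL+mR=729/1157 → advance +1; mR−mL=-15/89 → turn -1·90°
n=2: pose=(9,-6,S); sL=60/229, sR=4/15; mL=908/3435, mR=30/229; mL+mR=1358/3435 → advance +1; mR−mL=-2/15 → turn -1·90°
n=3: pose=(9,-7,W); sL=3/10, sR=15/37; mL=261/740, mR=3/20; mL+mR=93/185 → advance +1; mR−mL=-15/74 → turn -1·90°
n=4: pose=(8,-7,N); sL=60/101, sR=60/101; mL=60/101, mR=30/101; mL+mR=90/101 → advance +1; mR−mL=-30/101 → turn -1·90°
n=5: pose=(8,-6,E); sL=6/13, sR=30/89; mL=462/1157, mR=3/13; mL+mR=729/1157 → advance +1; mR−mL=-15/89 → turn -1·90°

0 60/101 60/101 60/101 30/101 8 -7 N
1 6/13 30/89 462/1157 3/13 8 -6 E
2 60/229 4/15 908/3435 30/229 9 -6 S
3 3/10 15/37 261/740 3/20 9 -7 W
4 60/101 60/101 60/101 30/101 8 -7 N
5 6/13 30/89 462/1157 3/13 8 -6 E
final 9 -6 S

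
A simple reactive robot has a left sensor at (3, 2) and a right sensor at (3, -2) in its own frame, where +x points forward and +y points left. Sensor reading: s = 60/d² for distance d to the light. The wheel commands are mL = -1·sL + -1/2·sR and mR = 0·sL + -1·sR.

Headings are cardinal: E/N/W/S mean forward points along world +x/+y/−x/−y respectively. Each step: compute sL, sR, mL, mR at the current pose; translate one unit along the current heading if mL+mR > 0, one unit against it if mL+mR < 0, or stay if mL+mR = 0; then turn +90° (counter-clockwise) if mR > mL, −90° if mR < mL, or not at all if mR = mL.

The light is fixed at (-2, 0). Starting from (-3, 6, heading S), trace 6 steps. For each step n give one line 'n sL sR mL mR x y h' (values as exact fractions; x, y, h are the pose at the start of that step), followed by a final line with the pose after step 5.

n=0: pose=(-3,6,S); sL=6, sR=10/3; mL=-23/3, mR=-10/3; mL+mR=-11 → advance -1; mR−mL=13/3 → turn +1·90°
n=1: pose=(-3,7,E); sL=12/17, sR=60/29; mL=-858/493, mR=-60/29; mL+mR=-1878/493 → advance -1; mR−mL=-162/493 → turn -1·90°
n=2: pose=(-4,7,S); sL=15/4, sR=15/8; mL=-75/16, mR=-15/8; mL+mR=-105/16 → advance -1; mR−mL=45/16 → turn +1·90°
n=3: pose=(-4,8,E); sL=60/101, sR=60/37; mL=-5250/3737, mR=-60/37; mL+mR=-11310/3737 → advance -1; mR−mL=-810/3737 → turn -1·90°
n=4: pose=(-5,8,S); sL=30/13, sR=6/5; mL=-189/65, mR=-6/5; mL+mR=-267/65 → advance -1; mR−mL=111/65 → turn +1·90°
n=5: pose=(-5,9,E); sL=60/121, sR=60/49; mL=-6570/5929, mR=-60/49; mL+mR=-13830/5929 → advance -1; mR−mL=-690/5929 → turn -1·90°

0 6 10/3 -23/3 -10/3 -3 6 S
1 12/17 60/29 -858/493 -60/29 -3 7 E
2 15/4 15/8 -75/16 -15/8 -4 7 S
3 60/101 60/37 -5250/3737 -60/37 -4 8 E
4 30/13 6/5 -189/65 -6/5 -5 8 S
5 60/121 60/49 -6570/5929 -60/49 -5 9 E
final -6 9 S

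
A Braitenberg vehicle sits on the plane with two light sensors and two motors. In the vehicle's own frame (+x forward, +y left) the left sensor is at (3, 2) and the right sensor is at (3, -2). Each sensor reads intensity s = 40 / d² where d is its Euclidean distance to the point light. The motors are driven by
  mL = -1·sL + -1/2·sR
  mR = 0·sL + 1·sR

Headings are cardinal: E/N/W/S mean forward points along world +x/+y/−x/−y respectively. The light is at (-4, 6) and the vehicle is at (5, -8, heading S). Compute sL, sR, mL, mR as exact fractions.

left sensor world pos  = (7, -11); dL² = 410
right sensor world pos = (3, -11); dR² = 338
sL = 40/410 = 4/41
sR = 40/338 = 20/169
mL = -1·sL + -1/2·sR = -1086/6929
mR = 0·sL + 1·sR = 20/169

4/41 20/169 -1086/6929 20/169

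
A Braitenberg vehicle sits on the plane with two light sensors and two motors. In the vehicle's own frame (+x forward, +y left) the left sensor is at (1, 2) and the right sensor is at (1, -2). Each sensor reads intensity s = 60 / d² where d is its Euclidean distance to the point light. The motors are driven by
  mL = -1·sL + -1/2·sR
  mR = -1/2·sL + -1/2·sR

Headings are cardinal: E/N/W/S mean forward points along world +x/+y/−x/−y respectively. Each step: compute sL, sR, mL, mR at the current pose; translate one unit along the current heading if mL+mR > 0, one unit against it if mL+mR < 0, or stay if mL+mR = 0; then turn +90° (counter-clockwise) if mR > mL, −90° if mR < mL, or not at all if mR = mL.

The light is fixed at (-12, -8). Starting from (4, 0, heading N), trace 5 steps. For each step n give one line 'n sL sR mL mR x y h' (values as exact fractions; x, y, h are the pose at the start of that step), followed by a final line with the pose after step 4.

0 60/277 4/27 -2174/7479 -1364/7479 4 0 N
1 6/25 10/51 -431/1275 -278/1275 4 -1 W
2 60/397 20/87 -9190/34539 -6580/34539 5 -1 S
3 15/106 1/6 -143/636 -49/318 5 0 E
4 60/277 4/27 -2174/7479 -1364/7479 4 0 N
final 4 -1 W

n=0: pose=(4,0,N); sL=60/277, sR=4/27; mL=-2174/7479, mR=-1364/7479; mL+mR=-3538/7479 → advance -1; mR−mL=30/277 → turn +1·90°
n=1: pose=(4,-1,W); sL=6/25, sR=10/51; mL=-431/1275, mR=-278/1275; mL+mR=-709/1275 → advance -1; mR−mL=3/25 → turn +1·90°
n=2: pose=(5,-1,S); sL=60/397, sR=20/87; mL=-9190/34539, mR=-6580/34539; mL+mR=-15770/34539 → advance -1; mR−mL=30/397 → turn +1·90°
n=3: pose=(5,0,E); sL=15/106, sR=1/6; mL=-143/636, mR=-49/318; mL+mR=-241/636 → advance -1; mR−mL=15/212 → turn +1·90°
n=4: pose=(4,0,N); sL=60/277, sR=4/27; mL=-2174/7479, mR=-1364/7479; mL+mR=-3538/7479 → advance -1; mR−mL=30/277 → turn +1·90°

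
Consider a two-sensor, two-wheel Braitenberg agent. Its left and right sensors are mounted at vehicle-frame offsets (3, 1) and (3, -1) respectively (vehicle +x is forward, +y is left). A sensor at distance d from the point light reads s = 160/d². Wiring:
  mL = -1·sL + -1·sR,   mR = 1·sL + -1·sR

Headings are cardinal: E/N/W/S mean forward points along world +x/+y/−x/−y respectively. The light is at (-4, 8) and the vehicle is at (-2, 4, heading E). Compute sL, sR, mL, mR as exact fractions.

left sensor world pos  = (1, 5); dL² = 34
right sensor world pos = (1, 3); dR² = 50
sL = 160/34 = 80/17
sR = 160/50 = 16/5
mL = -1·sL + -1·sR = -672/85
mR = 1·sL + -1·sR = 128/85

80/17 16/5 -672/85 128/85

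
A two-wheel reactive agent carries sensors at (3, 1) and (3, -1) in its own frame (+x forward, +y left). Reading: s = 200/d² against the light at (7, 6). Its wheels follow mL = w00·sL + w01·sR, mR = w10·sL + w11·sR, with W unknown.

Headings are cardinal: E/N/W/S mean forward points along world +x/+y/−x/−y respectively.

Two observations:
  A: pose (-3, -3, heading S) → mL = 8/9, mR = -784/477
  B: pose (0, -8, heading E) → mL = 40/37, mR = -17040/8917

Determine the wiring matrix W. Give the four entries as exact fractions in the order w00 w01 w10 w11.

obs A: pose=(-3,-3,S) → sL=8/9, sR=40/53, mL=8/9, mR=-784/477
obs B: pose=(0,-8,E) → sL=40/37, sR=200/241, mL=40/37, mR=-17040/8917
sensor matrix S = [[8/9, 40/53], [40/37, 200/241]]; det S = -332800/4253409
solve [mL_A; mL_B] = S·[w00; w01] and [mR_A; mR_B] = S·[w10; w11]:
  w00 = 1, w01 = 0, w10 = -1, w11 = -1

1 0 -1 -1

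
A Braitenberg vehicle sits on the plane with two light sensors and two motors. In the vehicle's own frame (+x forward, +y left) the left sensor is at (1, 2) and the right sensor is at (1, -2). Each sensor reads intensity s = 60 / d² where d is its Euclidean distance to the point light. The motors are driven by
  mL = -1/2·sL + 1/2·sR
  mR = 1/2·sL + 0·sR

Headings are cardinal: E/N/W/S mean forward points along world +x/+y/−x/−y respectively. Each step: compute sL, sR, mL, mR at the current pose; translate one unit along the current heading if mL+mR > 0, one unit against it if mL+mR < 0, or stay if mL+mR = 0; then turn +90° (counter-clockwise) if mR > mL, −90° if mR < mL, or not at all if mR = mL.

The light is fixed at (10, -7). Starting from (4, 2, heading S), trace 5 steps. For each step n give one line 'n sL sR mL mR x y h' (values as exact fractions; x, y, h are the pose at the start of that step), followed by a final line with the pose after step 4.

0 3/4 15/32 -9/64 3/8 4 2 S
1 12/25 60/61 384/1525 6/25 4 1 E
2 30/29 30/49 -300/1421 15/29 5 1 S
3 60/97 60/41 1680/3977 30/97 5 0 E
4 3/2 5/6 -1/3 3/4 6 0 S
final 6 -1 E

n=0: pose=(4,2,S); sL=3/4, sR=15/32; mL=-9/64, mR=3/8; mL+mR=15/64 → advance +1; mR−mL=33/64 → turn +1·90°
n=1: pose=(4,1,E); sL=12/25, sR=60/61; mL=384/1525, mR=6/25; mL+mR=30/61 → advance +1; mR−mL=-18/1525 → turn -1·90°
n=2: pose=(5,1,S); sL=30/29, sR=30/49; mL=-300/1421, mR=15/29; mL+mR=15/49 → advance +1; mR−mL=1035/1421 → turn +1·90°
n=3: pose=(5,0,E); sL=60/97, sR=60/41; mL=1680/3977, mR=30/97; mL+mR=30/41 → advance +1; mR−mL=-450/3977 → turn -1·90°
n=4: pose=(6,0,S); sL=3/2, sR=5/6; mL=-1/3, mR=3/4; mL+mR=5/12 → advance +1; mR−mL=13/12 → turn +1·90°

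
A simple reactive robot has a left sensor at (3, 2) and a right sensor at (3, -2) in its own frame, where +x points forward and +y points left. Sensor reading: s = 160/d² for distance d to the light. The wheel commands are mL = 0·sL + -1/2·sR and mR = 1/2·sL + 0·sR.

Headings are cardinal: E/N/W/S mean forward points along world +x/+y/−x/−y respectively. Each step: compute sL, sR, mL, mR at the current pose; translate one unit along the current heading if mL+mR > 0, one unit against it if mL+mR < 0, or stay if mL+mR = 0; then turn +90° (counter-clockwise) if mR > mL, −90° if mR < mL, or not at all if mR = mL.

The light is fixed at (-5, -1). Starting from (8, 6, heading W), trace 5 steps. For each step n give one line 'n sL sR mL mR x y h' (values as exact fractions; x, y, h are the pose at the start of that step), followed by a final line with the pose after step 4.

n=0: pose=(8,6,W); sL=32/25, sR=160/181; mL=-80/181, mR=16/25; mL+mR=896/4525 → advance +1; mR−mL=4896/4525 → turn +1·90°
n=1: pose=(7,6,S); sL=40/53, sR=40/29; mL=-20/29, mR=20/53; mL+mR=-480/1537 → advance -1; mR−mL=1640/1537 → turn +1·90°
n=2: pose=(7,7,E); sL=32/65, sR=160/261; mL=-80/261, mR=16/65; mL+mR=-1024/16965 → advance -1; mR−mL=9376/16965 → turn +1·90°
n=3: pose=(6,7,N); sL=80/101, sR=16/29; mL=-8/29, mR=40/101; mL+mR=352/2929 → advance +1; mR−mL=1968/2929 → turn +1·90°
n=4: pose=(6,8,W); sL=160/113, sR=32/37; mL=-16/37, mR=80/113; mL+mR=1152/4181 → advance +1; mR−mL=4768/4181 → turn +1·90°

0 32/25 160/181 -80/181 16/25 8 6 W
1 40/53 40/29 -20/29 20/53 7 6 S
2 32/65 160/261 -80/261 16/65 7 7 E
3 80/101 16/29 -8/29 40/101 6 7 N
4 160/113 32/37 -16/37 80/113 6 8 W
final 5 8 S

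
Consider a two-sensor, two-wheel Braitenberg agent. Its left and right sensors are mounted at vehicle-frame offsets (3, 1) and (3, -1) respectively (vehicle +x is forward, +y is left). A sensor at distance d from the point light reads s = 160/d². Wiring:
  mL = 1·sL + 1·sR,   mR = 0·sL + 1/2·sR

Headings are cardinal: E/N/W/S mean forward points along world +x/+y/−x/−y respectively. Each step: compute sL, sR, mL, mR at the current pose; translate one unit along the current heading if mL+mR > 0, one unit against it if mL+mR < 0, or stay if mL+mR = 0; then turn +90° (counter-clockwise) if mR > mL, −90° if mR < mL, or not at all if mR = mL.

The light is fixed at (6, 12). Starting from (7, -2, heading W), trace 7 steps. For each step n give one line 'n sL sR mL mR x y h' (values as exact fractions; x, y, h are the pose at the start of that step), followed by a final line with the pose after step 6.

0 160/229 160/173 64320/39617 80/173 7 -2 W
1 80/61 80/61 160/61 40/61 6 -2 N
2 160/153 32/41 11456/6273 16/41 6 -1 E
3 8/13 5/8 129/104 5/16 7 -1 S
4 160/229 160/173 64320/39617 80/173 7 -2 W
5 80/61 80/61 160/61 40/61 6 -2 N
6 160/153 32/41 11456/6273 16/41 6 -1 E
final 7 -1 S

n=0: pose=(7,-2,W); sL=160/229, sR=160/173; mL=64320/39617, mR=80/173; mL+mR=82640/39617 → advance +1; mR−mL=-46000/39617 → turn -1·90°
n=1: pose=(6,-2,N); sL=80/61, sR=80/61; mL=160/61, mR=40/61; mL+mR=200/61 → advance +1; mR−mL=-120/61 → turn -1·90°
n=2: pose=(6,-1,E); sL=160/153, sR=32/41; mL=11456/6273, mR=16/41; mL+mR=13904/6273 → advance +1; mR−mL=-9008/6273 → turn -1·90°
n=3: pose=(7,-1,S); sL=8/13, sR=5/8; mL=129/104, mR=5/16; mL+mR=323/208 → advance +1; mR−mL=-193/208 → turn -1·90°
n=4: pose=(7,-2,W); sL=160/229, sR=160/173; mL=64320/39617, mR=80/173; mL+mR=82640/39617 → advance +1; mR−mL=-46000/39617 → turn -1·90°
n=5: pose=(6,-2,N); sL=80/61, sR=80/61; mL=160/61, mR=40/61; mL+mR=200/61 → advance +1; mR−mL=-120/61 → turn -1·90°
n=6: pose=(6,-1,E); sL=160/153, sR=32/41; mL=11456/6273, mR=16/41; mL+mR=13904/6273 → advance +1; mR−mL=-9008/6273 → turn -1·90°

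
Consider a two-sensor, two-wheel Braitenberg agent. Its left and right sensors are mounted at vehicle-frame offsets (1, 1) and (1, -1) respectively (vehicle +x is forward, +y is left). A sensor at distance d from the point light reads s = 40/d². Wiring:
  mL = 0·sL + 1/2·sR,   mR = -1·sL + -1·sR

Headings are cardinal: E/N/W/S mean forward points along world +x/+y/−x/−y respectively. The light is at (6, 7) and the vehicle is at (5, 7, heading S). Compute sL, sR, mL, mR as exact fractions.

40 8 4 -48

left sensor world pos  = (6, 6); dL² = 1
right sensor world pos = (4, 6); dR² = 5
sL = 40/1 = 40
sR = 40/5 = 8
mL = 0·sL + 1/2·sR = 4
mR = -1·sL + -1·sR = -48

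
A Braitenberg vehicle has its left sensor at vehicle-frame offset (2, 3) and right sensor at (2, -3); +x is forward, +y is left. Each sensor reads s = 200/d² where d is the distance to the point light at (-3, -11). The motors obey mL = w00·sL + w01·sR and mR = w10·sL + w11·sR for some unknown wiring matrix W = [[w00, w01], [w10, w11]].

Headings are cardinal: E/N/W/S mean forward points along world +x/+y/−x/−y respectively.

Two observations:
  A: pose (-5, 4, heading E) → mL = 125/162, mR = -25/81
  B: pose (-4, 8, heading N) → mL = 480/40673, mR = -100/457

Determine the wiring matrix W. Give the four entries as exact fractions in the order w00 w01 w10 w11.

obs A: pose=(-5,4,E) → sL=50/81, sR=25/18, mL=125/162, mR=-25/81
obs B: pose=(-4,8,N) → sL=200/457, sR=40/89, mL=480/40673, mR=-100/457
sensor matrix S = [[50/81, 25/18], [200/457, 40/89]]; det S = -1088500/3294513
solve [mL_A; mL_B] = S·[w00; w01] and [mR_A; mR_B] = S·[w10; w11]:
  w00 = -1, w01 = 1, w10 = -1/2, w11 = 0

-1 1 -1/2 0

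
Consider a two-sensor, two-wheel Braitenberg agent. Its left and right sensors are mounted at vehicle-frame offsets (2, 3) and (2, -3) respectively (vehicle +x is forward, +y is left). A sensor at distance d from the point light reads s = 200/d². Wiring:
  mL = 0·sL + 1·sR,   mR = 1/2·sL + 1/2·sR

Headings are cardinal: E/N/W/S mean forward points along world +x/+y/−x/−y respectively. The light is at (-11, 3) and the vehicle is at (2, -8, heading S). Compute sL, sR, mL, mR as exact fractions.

8/17 200/269 200/269 2776/4573

left sensor world pos  = (5, -10); dL² = 425
right sensor world pos = (-1, -10); dR² = 269
sL = 200/425 = 8/17
sR = 200/269 = 200/269
mL = 0·sL + 1·sR = 200/269
mR = 1/2·sL + 1/2·sR = 2776/4573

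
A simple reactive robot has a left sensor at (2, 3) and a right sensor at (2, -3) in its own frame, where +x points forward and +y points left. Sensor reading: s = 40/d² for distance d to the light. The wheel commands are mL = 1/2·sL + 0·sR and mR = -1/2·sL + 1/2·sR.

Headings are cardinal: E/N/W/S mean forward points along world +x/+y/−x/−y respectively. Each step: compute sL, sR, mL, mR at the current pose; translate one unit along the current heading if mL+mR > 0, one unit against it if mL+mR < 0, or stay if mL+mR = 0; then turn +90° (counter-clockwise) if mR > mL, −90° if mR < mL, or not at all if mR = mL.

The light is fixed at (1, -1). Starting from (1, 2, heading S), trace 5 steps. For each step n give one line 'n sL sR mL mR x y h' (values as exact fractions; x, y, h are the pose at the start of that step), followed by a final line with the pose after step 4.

0 4 4 2 0 1 2 S
1 8 40/29 4 -96/29 1 1 W
2 5/4 2 5/8 3/8 0 1 N
3 40/37 40 20/37 720/37 0 2 E
4 20/17 20/17 10/17 0 1 2 N
final 1 3 E

n=0: pose=(1,2,S); sL=4, sR=4; mL=2, mR=0; mL+mR=2 → advance +1; mR−mL=-2 → turn -1·90°
n=1: pose=(1,1,W); sL=8, sR=40/29; mL=4, mR=-96/29; mL+mR=20/29 → advance +1; mR−mL=-212/29 → turn -1·90°
n=2: pose=(0,1,N); sL=5/4, sR=2; mL=5/8, mR=3/8; mL+mR=1 → advance +1; mR−mL=-1/4 → turn -1·90°
n=3: pose=(0,2,E); sL=40/37, sR=40; mL=20/37, mR=720/37; mL+mR=20 → advance +1; mR−mL=700/37 → turn +1·90°
n=4: pose=(1,2,N); sL=20/17, sR=20/17; mL=10/17, mR=0; mL+mR=10/17 → advance +1; mR−mL=-10/17 → turn -1·90°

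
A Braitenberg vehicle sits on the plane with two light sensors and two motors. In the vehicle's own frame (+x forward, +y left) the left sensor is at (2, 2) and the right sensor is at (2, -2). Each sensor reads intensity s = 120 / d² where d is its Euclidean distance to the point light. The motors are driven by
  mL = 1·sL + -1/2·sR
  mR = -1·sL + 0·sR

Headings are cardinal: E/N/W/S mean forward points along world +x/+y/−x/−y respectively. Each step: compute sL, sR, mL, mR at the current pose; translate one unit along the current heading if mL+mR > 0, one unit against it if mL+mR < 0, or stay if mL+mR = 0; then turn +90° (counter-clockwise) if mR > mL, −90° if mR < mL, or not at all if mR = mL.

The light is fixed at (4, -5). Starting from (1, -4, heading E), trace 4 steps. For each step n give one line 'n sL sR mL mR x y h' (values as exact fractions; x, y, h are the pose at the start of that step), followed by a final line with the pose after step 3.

0 12 60 -18 -12 1 -4 E
1 8/3 120/13 -76/39 -8/3 0 -4 N
2 15 15 15/2 -15 0 -5 E
3 120/13 120/53 5580/689 -120/13 -1 -5 S
final -1 -4 W

n=0: pose=(1,-4,E); sL=12, sR=60; mL=-18, mR=-12; mL+mR=-30 → advance -1; mR−mL=6 → turn +1·90°
n=1: pose=(0,-4,N); sL=8/3, sR=120/13; mL=-76/39, mR=-8/3; mL+mR=-60/13 → advance -1; mR−mL=-28/39 → turn -1·90°
n=2: pose=(0,-5,E); sL=15, sR=15; mL=15/2, mR=-15; mL+mR=-15/2 → advance -1; mR−mL=-45/2 → turn -1·90°
n=3: pose=(-1,-5,S); sL=120/13, sR=120/53; mL=5580/689, mR=-120/13; mL+mR=-60/53 → advance -1; mR−mL=-11940/689 → turn -1·90°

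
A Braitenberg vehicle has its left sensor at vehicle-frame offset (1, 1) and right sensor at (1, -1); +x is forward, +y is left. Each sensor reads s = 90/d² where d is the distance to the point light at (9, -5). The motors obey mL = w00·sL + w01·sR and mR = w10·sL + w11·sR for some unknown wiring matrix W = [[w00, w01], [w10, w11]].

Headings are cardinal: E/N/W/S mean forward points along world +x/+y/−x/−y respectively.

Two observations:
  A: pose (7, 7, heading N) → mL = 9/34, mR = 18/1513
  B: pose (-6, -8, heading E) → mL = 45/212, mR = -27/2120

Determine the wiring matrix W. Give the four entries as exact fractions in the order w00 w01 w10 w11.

0 1/2 -1/2 1/2

obs A: pose=(7,7,N) → sL=45/89, sR=9/17, mL=9/34, mR=18/1513
obs B: pose=(-6,-8,E) → sL=9/20, sR=45/106, mL=45/212, mR=-27/2120
sensor matrix S = [[45/89, 9/17], [9/20, 45/106]]; det S = -37827/1603780
solve [mL_A; mL_B] = S·[w00; w01] and [mR_A; mR_B] = S·[w10; w11]:
  w00 = 0, w01 = 1/2, w10 = -1/2, w11 = 1/2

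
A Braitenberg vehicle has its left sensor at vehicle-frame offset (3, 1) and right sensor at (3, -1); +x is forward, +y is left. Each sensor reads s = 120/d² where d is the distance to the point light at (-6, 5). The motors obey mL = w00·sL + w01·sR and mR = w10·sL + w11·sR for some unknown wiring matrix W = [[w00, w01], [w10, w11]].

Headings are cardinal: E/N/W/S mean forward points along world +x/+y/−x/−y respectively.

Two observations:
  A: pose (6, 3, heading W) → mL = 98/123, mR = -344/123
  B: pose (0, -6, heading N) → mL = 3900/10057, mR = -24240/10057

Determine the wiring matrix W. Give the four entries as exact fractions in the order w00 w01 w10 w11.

-1/2 1 -1 -1

obs A: pose=(6,3,W) → sL=4/3, sR=60/41, mL=98/123, mR=-344/123
obs B: pose=(0,-6,N) → sL=120/89, sR=120/113, mL=3900/10057, mR=-24240/10057
sensor matrix S = [[4/3, 60/41], [120/89, 120/113]]; det S = -229760/412337
solve [mL_A; mL_B] = S·[w00; w01] and [mR_A; mR_B] = S·[w10; w11]:
  w00 = -1/2, w01 = 1, w10 = -1, w11 = -1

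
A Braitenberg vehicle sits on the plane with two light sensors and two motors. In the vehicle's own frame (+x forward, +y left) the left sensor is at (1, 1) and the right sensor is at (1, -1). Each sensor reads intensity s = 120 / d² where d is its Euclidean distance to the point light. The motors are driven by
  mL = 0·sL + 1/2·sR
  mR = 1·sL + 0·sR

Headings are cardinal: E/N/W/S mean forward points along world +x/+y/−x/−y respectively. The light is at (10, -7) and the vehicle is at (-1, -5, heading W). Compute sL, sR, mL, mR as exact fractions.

left sensor world pos  = (-2, -6); dL² = 145
right sensor world pos = (-2, -4); dR² = 153
sL = 120/145 = 24/29
sR = 120/153 = 40/51
mL = 0·sL + 1/2·sR = 20/51
mR = 1·sL + 0·sR = 24/29

24/29 40/51 20/51 24/29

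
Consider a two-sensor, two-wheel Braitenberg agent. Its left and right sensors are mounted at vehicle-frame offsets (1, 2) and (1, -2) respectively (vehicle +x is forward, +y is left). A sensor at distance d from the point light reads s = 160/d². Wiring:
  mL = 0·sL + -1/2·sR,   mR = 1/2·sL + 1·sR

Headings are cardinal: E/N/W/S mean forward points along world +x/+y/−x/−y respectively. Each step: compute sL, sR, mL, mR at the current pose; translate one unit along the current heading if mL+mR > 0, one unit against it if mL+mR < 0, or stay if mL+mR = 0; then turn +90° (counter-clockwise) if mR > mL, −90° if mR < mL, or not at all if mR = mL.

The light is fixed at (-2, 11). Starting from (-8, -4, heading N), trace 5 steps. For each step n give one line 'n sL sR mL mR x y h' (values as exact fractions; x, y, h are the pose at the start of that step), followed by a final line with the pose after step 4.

0 8/13 40/53 -20/53 732/689 -8 -4 N
1 32/61 160/193 -80/193 12848/11773 -8 -3 W
2 16/25 80/153 -40/153 3224/3825 -9 -3 S
3 32/41 32/65 -16/65 2352/2665 -9 -4 E
4 8/13 40/53 -20/53 732/689 -8 -4 N
final -8 -3 W

n=0: pose=(-8,-4,N); sL=8/13, sR=40/53; mL=-20/53, mR=732/689; mL+mR=472/689 → advance +1; mR−mL=992/689 → turn +1·90°
n=1: pose=(-8,-3,W); sL=32/61, sR=160/193; mL=-80/193, mR=12848/11773; mL+mR=7968/11773 → advance +1; mR−mL=17728/11773 → turn +1·90°
n=2: pose=(-9,-3,S); sL=16/25, sR=80/153; mL=-40/153, mR=3224/3825; mL+mR=2224/3825 → advance +1; mR−mL=1408/1275 → turn +1·90°
n=3: pose=(-9,-4,E); sL=32/41, sR=32/65; mL=-16/65, mR=2352/2665; mL+mR=1696/2665 → advance +1; mR−mL=3008/2665 → turn +1·90°
n=4: pose=(-8,-4,N); sL=8/13, sR=40/53; mL=-20/53, mR=732/689; mL+mR=472/689 → advance +1; mR−mL=992/689 → turn +1·90°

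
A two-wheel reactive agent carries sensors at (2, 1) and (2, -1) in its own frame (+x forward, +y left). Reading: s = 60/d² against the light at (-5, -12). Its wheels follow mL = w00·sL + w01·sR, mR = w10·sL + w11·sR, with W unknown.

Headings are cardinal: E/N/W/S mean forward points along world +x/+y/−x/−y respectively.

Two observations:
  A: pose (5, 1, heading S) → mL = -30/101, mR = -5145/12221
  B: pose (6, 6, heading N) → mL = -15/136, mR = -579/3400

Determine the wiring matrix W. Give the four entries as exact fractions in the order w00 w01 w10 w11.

0 -1 -1/2 -1

obs A: pose=(5,1,S) → sL=30/121, sR=30/101, mL=-30/101, mR=-5145/12221
obs B: pose=(6,6,N) → sL=3/25, sR=15/136, mL=-15/136, mR=-579/3400
sensor matrix S = [[30/121, 30/101], [3/25, 15/136]]; det S = -34479/4155140
solve [mL_A; mL_B] = S·[w00; w01] and [mR_A; mR_B] = S·[w10; w11]:
  w00 = 0, w01 = -1, w10 = -1/2, w11 = -1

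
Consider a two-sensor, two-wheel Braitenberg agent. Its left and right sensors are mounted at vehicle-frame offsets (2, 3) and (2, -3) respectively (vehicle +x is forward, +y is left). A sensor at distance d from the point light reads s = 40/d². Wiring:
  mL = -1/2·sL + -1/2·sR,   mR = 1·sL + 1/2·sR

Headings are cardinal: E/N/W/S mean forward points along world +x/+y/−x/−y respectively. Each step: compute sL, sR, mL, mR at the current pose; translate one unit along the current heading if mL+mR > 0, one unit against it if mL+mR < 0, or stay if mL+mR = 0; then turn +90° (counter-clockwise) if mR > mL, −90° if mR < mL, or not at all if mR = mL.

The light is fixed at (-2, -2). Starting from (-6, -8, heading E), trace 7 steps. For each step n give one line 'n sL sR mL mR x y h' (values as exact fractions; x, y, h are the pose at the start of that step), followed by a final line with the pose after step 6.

n=0: pose=(-6,-8,E); sL=40/13, sR=8/17; mL=-392/221, mR=732/221; mL+mR=20/13 → advance +1; mR−mL=1124/221 → turn +1·90°
n=1: pose=(-5,-8,N); sL=10/13, sR=5/2; mL=-85/52, mR=105/52; mL+mR=5/13 → advance +1; mR−mL=95/26 → turn +1·90°
n=2: pose=(-5,-7,W); sL=40/89, sR=40/29; mL=-2360/2581, mR=2940/2581; mL+mR=20/89 → advance +1; mR−mL=5300/2581 → turn +1·90°
n=3: pose=(-6,-7,S); sL=4/5, sR=20/49; mL=-148/245, mR=246/245; mL+mR=2/5 → advance +1; mR−mL=394/245 → turn +1·90°
n=4: pose=(-6,-8,E); sL=40/13, sR=8/17; mL=-392/221, mR=732/221; mL+mR=20/13 → advance +1; mR−mL=1124/221 → turn +1·90°
n=5: pose=(-5,-8,N); sL=10/13, sR=5/2; mL=-85/52, mR=105/52; mL+mR=5/13 → advance +1; mR−mL=95/26 → turn +1·90°
n=6: pose=(-5,-7,W); sL=40/89, sR=40/29; mL=-2360/2581, mR=2940/2581; mL+mR=20/89 → advance +1; mR−mL=5300/2581 → turn +1·90°

0 40/13 8/17 -392/221 732/221 -6 -8 E
1 10/13 5/2 -85/52 105/52 -5 -8 N
2 40/89 40/29 -2360/2581 2940/2581 -5 -7 W
3 4/5 20/49 -148/245 246/245 -6 -7 S
4 40/13 8/17 -392/221 732/221 -6 -8 E
5 10/13 5/2 -85/52 105/52 -5 -8 N
6 40/89 40/29 -2360/2581 2940/2581 -5 -7 W
final -6 -7 S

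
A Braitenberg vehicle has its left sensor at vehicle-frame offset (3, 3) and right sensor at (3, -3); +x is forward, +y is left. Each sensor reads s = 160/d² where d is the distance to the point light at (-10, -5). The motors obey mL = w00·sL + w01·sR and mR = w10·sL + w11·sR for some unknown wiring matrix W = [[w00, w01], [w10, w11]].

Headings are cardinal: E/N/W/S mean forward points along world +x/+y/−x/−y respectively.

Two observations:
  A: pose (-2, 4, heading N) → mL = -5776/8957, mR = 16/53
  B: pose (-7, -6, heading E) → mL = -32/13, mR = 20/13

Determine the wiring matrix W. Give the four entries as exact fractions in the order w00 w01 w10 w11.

-1 1/2 0 1/2

obs A: pose=(-2,4,N) → sL=160/169, sR=32/53, mL=-5776/8957, mR=16/53
obs B: pose=(-7,-6,E) → sL=4, sR=40/13, mL=-32/13, mR=20/13
sensor matrix S = [[160/169, 32/53], [4, 40/13]]; det S = 57984/116441
solve [mL_A; mL_B] = S·[w00; w01] and [mR_A; mR_B] = S·[w10; w11]:
  w00 = -1, w01 = 1/2, w10 = 0, w11 = 1/2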